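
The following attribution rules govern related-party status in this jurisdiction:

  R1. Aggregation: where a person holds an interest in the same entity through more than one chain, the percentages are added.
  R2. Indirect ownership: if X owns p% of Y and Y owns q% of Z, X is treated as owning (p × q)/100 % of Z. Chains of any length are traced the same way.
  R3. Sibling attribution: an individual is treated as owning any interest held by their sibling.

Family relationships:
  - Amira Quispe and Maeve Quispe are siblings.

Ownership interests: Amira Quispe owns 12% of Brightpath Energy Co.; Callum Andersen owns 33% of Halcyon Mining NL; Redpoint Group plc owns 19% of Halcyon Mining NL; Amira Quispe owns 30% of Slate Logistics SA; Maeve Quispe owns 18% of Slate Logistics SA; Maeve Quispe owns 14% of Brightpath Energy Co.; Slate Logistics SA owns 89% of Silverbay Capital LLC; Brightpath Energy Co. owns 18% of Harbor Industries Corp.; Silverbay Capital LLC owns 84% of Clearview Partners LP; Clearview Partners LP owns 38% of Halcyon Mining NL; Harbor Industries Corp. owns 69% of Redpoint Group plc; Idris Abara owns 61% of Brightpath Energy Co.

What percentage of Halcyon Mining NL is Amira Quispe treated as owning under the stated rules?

14.249772%

By sibling attribution (R3), Amira Quispe is treated as also owning Maeve Quispe's interest in Brightpath Energy Co, giving 12% + 14% = 26%.
By sibling attribution (R3), Amira Quispe is treated as also owning Maeve Quispe's interest in Slate Logistics SA, giving 30% + 18% = 48%.
Chain via Brightpath Energy Co. → Harbor Industries Corp. → Redpoint Group plc (R2): 26% × 18% × 69% × 19% = 0.613548% of Halcyon Mining NL.
Chain via Slate Logistics SA → Silverbay Capital LLC → Clearview Partners LP (R2): 48% × 89% × 84% × 38% = 13.636224% of Halcyon Mining NL.
Aggregating (R1): 0.613548% + 13.636224% = 14.249772%.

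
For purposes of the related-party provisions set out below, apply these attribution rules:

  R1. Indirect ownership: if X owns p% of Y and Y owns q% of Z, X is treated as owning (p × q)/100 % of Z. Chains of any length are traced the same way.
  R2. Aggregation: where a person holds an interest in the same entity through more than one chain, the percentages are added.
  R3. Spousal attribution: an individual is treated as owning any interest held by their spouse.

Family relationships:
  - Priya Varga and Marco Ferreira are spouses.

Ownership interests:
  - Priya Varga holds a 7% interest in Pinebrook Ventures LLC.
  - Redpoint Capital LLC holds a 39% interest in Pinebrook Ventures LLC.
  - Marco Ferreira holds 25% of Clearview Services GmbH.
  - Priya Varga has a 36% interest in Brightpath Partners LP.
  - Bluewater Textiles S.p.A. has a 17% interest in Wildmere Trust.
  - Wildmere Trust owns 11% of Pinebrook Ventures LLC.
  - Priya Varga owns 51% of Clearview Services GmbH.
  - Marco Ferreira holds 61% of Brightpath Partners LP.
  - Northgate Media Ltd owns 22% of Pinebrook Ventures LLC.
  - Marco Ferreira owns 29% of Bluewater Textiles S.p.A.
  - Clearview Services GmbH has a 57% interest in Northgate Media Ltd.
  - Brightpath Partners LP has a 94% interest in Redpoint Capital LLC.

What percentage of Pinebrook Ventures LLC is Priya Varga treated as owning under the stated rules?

By spousal attribution (R3), Priya Varga is treated as also owning Marco Ferreira's interest in Brightpath Partners LP, giving 36% + 61% = 97%.
By spousal attribution (R3), Priya Varga is treated as also owning Marco Ferreira's interest in Clearview Services GmbH, giving 51% + 25% = 76%.
By spousal attribution (R3), Priya Varga is treated as owning Marco Ferreira's 29% interest in Bluewater Textiles S.p.A.
Chain via Brightpath Partners LP → Redpoint Capital LLC (R1): 97% × 94% × 39% = 35.5602% of Pinebrook Ventures LLC.
Chain via Clearview Services GmbH → Northgate Media Ltd (R1): 76% × 57% × 22% = 9.5304% of Pinebrook Ventures LLC.
Direct interest in Pinebrook Ventures LLC: 7%.
Chain via Bluewater Textiles S.p.A. → Wildmere Trust (R1): 29% × 17% × 11% = 0.5423% of Pinebrook Ventures LLC.
Aggregating (R2): 35.5602% + 9.5304% + 7% + 0.5423% = 52.6329%.

52.6329%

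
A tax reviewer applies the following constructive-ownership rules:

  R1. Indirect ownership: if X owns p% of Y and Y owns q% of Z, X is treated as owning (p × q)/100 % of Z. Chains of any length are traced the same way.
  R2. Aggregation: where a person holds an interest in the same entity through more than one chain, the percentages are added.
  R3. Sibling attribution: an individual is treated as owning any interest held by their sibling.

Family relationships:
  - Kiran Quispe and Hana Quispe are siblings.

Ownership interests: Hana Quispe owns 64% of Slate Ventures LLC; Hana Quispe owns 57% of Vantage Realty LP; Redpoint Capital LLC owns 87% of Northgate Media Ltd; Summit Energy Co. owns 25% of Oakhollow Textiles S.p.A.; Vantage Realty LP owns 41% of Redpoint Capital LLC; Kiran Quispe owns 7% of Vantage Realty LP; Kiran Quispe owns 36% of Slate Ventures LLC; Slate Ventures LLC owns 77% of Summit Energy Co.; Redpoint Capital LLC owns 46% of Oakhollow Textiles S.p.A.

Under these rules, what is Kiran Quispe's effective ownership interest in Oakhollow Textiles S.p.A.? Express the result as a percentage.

By sibling attribution (R3), Kiran Quispe is treated as also owning Hana Quispe's interest in Vantage Realty LP, giving 7% + 57% = 64%.
By sibling attribution (R3), Kiran Quispe is treated as also owning Hana Quispe's interest in Slate Ventures LLC, giving 36% + 64% = 100%.
Chain via Vantage Realty LP → Redpoint Capital LLC (R1): 64% × 41% × 46% = 12.0704% of Oakhollow Textiles S.p.A.
Chain via Slate Ventures LLC → Summit Energy Co. (R1): 100% × 77% × 25% = 19.25% of Oakhollow Textiles S.p.A.
Aggregating (R2): 12.0704% + 19.25% = 31.3204%.

31.3204%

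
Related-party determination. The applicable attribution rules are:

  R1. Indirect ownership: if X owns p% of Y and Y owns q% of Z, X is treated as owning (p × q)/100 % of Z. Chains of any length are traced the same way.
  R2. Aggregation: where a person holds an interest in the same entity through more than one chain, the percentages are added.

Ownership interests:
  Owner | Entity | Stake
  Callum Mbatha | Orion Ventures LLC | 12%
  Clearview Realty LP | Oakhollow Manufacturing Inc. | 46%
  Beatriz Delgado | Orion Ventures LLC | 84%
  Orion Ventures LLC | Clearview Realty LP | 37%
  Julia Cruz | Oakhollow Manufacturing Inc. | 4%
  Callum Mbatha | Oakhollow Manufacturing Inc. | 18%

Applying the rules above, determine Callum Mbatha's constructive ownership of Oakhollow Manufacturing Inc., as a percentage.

20.0424%

Chain via Orion Ventures LLC → Clearview Realty LP (R1): 12% × 37% × 46% = 2.0424% of Oakhollow Manufacturing Inc.
Direct interest in Oakhollow Manufacturing Inc: 18%.
Aggregating (R2): 2.0424% + 18% = 20.0424%.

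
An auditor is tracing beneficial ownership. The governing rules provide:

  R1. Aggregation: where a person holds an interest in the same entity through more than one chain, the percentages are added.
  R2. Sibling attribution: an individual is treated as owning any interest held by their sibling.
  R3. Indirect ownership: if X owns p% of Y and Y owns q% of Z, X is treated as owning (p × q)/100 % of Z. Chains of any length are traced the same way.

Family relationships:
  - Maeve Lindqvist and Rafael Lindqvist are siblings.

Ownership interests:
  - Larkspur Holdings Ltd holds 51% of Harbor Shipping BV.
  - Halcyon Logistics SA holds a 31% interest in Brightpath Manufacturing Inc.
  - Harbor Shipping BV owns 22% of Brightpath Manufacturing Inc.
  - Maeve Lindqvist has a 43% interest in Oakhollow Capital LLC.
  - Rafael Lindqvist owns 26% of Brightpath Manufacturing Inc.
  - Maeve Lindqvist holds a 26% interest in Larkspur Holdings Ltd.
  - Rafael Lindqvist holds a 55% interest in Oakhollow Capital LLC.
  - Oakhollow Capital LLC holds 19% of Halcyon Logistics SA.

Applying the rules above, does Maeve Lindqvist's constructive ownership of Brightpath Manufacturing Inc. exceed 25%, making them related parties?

By sibling attribution (R2), Maeve Lindqvist is treated as also owning Rafael Lindqvist's interest in Oakhollow Capital LLC, giving 43% + 55% = 98%.
By sibling attribution (R2), Maeve Lindqvist is treated as owning Rafael Lindqvist's 26% interest in Brightpath Manufacturing Inc.
Chain via Oakhollow Capital LLC → Halcyon Logistics SA (R3): 98% × 19% × 31% = 5.7722% of Brightpath Manufacturing Inc.
Chain via Larkspur Holdings Ltd → Harbor Shipping BV (R3): 26% × 51% × 22% = 2.9172% of Brightpath Manufacturing Inc.
Direct interest in Brightpath Manufacturing Inc: 26%.
Aggregating (R1): 5.7722% + 2.9172% + 26% = 34.6894%.
34.6894% exceeds the 25% threshold, so Maeve is a related party to Brightpath Manufacturing Inc.

Yes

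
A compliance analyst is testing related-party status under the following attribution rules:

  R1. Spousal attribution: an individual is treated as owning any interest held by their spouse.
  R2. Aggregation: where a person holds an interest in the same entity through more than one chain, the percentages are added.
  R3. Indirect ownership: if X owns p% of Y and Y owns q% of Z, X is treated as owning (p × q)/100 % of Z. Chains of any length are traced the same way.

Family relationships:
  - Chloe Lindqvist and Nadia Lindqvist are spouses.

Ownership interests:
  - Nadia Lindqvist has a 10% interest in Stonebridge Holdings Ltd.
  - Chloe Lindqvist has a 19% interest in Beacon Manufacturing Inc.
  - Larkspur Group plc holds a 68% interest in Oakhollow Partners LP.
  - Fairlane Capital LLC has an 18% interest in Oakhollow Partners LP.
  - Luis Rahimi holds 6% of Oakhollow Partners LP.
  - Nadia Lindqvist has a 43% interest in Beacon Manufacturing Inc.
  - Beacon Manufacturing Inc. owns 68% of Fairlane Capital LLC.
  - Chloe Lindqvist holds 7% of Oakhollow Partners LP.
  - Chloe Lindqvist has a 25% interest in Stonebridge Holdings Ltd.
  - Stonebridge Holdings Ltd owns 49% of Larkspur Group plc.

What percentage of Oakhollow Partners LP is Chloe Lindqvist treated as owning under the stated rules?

By spousal attribution (R1), Chloe Lindqvist is treated as also owning Nadia Lindqvist's interest in Beacon Manufacturing Inc, giving 19% + 43% = 62%.
By spousal attribution (R1), Chloe Lindqvist is treated as also owning Nadia Lindqvist's interest in Stonebridge Holdings Ltd, giving 25% + 10% = 35%.
Chain via Beacon Manufacturing Inc. → Fairlane Capital LLC (R3): 62% × 68% × 18% = 7.5888% of Oakhollow Partners LP.
Chain via Stonebridge Holdings Ltd → Larkspur Group plc (R3): 35% × 49% × 68% = 11.662% of Oakhollow Partners LP.
Direct interest in Oakhollow Partners LP: 7%.
Aggregating (R2): 7.5888% + 11.662% + 7% = 26.2508%.

26.2508%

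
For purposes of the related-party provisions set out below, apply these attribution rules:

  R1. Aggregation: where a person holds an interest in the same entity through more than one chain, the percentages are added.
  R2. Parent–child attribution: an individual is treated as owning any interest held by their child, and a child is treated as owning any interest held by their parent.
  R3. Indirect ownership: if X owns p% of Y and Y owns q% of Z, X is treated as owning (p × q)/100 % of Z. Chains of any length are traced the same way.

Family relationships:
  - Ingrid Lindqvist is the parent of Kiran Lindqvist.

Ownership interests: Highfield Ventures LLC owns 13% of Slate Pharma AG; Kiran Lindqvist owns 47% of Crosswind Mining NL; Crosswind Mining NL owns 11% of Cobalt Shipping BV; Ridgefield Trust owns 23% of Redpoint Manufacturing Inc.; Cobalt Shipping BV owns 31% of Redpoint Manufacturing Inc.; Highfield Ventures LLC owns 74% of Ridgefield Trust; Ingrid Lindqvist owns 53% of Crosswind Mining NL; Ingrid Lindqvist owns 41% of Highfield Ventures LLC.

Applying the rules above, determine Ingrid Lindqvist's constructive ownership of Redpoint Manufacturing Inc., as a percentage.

10.3882%

By parent–child attribution (R2), Ingrid Lindqvist is treated as also owning Kiran Lindqvist's interest in Crosswind Mining NL, giving 53% + 47% = 100%.
Chain via Crosswind Mining NL → Cobalt Shipping BV (R3): 100% × 11% × 31% = 3.41% of Redpoint Manufacturing Inc.
Chain via Highfield Ventures LLC → Ridgefield Trust (R3): 41% × 74% × 23% = 6.9782% of Redpoint Manufacturing Inc.
Aggregating (R1): 3.41% + 6.9782% = 10.3882%.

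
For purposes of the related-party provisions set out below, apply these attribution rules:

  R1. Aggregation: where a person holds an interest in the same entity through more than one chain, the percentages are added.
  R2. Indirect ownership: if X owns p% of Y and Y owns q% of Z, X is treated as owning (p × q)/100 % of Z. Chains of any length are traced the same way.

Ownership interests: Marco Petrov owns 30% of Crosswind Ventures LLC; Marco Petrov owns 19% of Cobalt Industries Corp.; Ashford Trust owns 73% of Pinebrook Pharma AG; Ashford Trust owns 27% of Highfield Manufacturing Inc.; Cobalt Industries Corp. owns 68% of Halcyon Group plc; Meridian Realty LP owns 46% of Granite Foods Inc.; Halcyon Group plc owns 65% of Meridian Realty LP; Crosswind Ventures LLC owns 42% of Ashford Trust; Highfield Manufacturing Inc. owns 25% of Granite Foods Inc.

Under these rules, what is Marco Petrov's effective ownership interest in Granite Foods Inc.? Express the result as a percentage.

4.71358%

Chain via Cobalt Industries Corp. → Halcyon Group plc → Meridian Realty LP (R2): 19% × 68% × 65% × 46% = 3.86308% of Granite Foods Inc.
Chain via Crosswind Ventures LLC → Ashford Trust → Highfield Manufacturing Inc. (R2): 30% × 42% × 27% × 25% = 0.8505% of Granite Foods Inc.
Aggregating (R1): 3.86308% + 0.8505% = 4.71358%.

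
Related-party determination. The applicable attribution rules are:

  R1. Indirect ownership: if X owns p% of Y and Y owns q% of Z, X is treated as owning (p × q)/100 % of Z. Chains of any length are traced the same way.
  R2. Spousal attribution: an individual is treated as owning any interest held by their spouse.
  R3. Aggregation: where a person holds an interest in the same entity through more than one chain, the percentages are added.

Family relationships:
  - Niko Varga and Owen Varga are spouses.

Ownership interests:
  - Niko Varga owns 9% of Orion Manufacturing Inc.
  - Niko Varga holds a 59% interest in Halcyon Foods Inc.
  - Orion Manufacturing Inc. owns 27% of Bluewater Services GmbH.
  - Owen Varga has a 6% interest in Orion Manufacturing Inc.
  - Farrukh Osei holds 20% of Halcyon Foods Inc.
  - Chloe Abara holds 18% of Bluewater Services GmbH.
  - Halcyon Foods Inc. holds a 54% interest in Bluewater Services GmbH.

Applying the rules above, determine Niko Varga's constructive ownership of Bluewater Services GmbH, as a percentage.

By spousal attribution (R2), Niko Varga is treated as also owning Owen Varga's interest in Orion Manufacturing Inc, giving 9% + 6% = 15%.
Chain via Orion Manufacturing Inc. (R1): 15% × 27% = 4.05% of Bluewater Services GmbH.
Chain via Halcyon Foods Inc. (R1): 59% × 54% = 31.86% of Bluewater Services GmbH.
Aggregating (R3): 4.05% + 31.86% = 35.91%.

35.91%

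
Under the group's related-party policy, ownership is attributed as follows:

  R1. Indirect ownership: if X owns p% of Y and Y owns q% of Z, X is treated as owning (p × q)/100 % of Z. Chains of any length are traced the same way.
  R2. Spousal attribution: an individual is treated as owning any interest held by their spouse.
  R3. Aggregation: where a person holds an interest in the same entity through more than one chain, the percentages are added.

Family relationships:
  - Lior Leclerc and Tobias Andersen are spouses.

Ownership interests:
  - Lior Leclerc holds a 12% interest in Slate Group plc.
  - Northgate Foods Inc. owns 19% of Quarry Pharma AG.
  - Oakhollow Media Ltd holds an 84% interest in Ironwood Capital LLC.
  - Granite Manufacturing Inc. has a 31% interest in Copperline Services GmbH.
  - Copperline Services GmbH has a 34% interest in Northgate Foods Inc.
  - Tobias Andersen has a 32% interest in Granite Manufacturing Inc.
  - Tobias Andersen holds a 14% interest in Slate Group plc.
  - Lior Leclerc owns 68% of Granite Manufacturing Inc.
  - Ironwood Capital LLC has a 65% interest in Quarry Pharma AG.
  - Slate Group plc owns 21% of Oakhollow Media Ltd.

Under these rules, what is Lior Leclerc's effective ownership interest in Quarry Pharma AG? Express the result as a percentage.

By spousal attribution (R2), Lior Leclerc is treated as also owning Tobias Andersen's interest in Granite Manufacturing Inc, giving 68% + 32% = 100%.
By spousal attribution (R2), Lior Leclerc is treated as also owning Tobias Andersen's interest in Slate Group plc, giving 12% + 14% = 26%.
Chain via Granite Manufacturing Inc. → Copperline Services GmbH → Northgate Foods Inc. (R1): 100% × 31% × 34% × 19% = 2.0026% of Quarry Pharma AG.
Chain via Slate Group plc → Oakhollow Media Ltd → Ironwood Capital LLC (R1): 26% × 21% × 84% × 65% = 2.98116% of Quarry Pharma AG.
Aggregating (R3): 2.0026% + 2.98116% = 4.98376%.

4.98376%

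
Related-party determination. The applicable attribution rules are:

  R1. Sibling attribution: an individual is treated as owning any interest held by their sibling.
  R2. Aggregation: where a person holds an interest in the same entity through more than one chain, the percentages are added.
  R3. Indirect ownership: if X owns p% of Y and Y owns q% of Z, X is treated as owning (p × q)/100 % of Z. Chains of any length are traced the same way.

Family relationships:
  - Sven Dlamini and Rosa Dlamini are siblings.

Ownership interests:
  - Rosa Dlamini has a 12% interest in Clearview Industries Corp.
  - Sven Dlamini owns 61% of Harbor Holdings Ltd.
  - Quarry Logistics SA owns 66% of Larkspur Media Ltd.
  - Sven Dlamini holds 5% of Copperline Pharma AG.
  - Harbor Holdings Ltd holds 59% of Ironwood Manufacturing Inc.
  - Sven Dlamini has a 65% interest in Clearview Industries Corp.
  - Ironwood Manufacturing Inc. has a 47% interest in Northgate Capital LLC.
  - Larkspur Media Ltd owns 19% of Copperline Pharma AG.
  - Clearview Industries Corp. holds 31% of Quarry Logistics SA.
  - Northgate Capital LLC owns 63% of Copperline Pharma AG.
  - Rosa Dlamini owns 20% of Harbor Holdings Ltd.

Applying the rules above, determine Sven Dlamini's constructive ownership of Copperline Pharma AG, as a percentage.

By sibling attribution (R1), Sven Dlamini is treated as also owning Rosa Dlamini's interest in Harbor Holdings Ltd, giving 61% + 20% = 81%.
By sibling attribution (R1), Sven Dlamini is treated as also owning Rosa Dlamini's interest in Clearview Industries Corp, giving 65% + 12% = 77%.
Chain via Harbor Holdings Ltd → Ironwood Manufacturing Inc. → Northgate Capital LLC (R3): 81% × 59% × 47% × 63% = 14.150619% of Copperline Pharma AG.
Chain via Clearview Industries Corp. → Quarry Logistics SA → Larkspur Media Ltd (R3): 77% × 31% × 66% × 19% = 2.993298% of Copperline Pharma AG.
Direct interest in Copperline Pharma AG: 5%.
Aggregating (R2): 14.150619% + 2.993298% + 5% = 22.143917%.

22.143917%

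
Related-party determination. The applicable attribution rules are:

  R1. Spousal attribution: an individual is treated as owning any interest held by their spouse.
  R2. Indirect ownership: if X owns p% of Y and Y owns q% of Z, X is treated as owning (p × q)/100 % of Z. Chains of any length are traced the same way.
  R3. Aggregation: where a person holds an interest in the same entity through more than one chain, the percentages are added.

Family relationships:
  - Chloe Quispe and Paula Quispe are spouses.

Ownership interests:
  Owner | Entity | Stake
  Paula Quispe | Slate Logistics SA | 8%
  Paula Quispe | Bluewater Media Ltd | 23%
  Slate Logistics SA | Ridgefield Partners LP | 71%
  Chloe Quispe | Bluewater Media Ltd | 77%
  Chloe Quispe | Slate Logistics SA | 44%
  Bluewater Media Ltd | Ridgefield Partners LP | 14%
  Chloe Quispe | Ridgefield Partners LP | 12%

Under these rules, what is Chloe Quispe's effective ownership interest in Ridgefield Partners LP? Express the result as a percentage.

62.92%

By spousal attribution (R1), Chloe Quispe is treated as also owning Paula Quispe's interest in Bluewater Media Ltd, giving 77% + 23% = 100%.
By spousal attribution (R1), Chloe Quispe is treated as also owning Paula Quispe's interest in Slate Logistics SA, giving 44% + 8% = 52%.
Chain via Bluewater Media Ltd (R2): 100% × 14% = 14% of Ridgefield Partners LP.
Chain via Slate Logistics SA (R2): 52% × 71% = 36.92% of Ridgefield Partners LP.
Direct interest in Ridgefield Partners LP: 12%.
Aggregating (R3): 14% + 36.92% + 12% = 62.92%.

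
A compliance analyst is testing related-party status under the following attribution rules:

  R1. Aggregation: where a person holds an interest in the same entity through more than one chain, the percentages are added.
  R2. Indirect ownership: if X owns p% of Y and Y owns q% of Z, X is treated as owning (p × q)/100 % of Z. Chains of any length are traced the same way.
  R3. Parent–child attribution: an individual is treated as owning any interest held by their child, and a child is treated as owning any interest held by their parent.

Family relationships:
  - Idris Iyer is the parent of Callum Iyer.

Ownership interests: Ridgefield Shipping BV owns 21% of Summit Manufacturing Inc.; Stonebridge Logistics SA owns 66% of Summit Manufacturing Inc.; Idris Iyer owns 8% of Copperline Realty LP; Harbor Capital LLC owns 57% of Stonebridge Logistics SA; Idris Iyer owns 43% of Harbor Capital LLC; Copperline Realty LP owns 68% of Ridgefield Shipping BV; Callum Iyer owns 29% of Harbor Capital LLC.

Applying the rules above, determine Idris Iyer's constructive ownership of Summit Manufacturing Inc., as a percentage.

28.2288%

By parent–child attribution (R3), Idris Iyer is treated as also owning Callum Iyer's interest in Harbor Capital LLC, giving 43% + 29% = 72%.
Chain via Harbor Capital LLC → Stonebridge Logistics SA (R2): 72% × 57% × 66% = 27.0864% of Summit Manufacturing Inc.
Chain via Copperline Realty LP → Ridgefield Shipping BV (R2): 8% × 68% × 21% = 1.1424% of Summit Manufacturing Inc.
Aggregating (R1): 27.0864% + 1.1424% = 28.2288%.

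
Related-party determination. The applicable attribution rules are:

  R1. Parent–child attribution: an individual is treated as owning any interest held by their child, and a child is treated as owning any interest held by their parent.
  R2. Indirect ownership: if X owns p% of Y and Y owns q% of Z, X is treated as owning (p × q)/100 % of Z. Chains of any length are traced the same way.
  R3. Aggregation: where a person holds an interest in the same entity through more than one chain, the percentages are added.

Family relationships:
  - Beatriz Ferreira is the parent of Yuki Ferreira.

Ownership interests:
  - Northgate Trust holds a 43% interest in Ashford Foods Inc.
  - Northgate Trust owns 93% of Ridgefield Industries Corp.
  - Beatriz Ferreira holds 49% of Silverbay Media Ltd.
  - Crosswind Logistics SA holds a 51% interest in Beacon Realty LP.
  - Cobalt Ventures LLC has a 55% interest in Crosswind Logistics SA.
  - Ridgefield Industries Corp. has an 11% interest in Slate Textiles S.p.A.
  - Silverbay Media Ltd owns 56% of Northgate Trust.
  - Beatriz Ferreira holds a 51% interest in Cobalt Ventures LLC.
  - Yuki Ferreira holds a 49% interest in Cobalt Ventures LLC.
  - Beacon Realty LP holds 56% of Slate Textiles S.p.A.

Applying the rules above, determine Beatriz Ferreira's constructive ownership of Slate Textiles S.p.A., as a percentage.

By parent–child attribution (R1), Beatriz Ferreira is treated as also owning Yuki Ferreira's interest in Cobalt Ventures LLC, giving 51% + 49% = 100%.
Chain via Cobalt Ventures LLC → Crosswind Logistics SA → Beacon Realty LP (R2): 100% × 55% × 51% × 56% = 15.708% of Slate Textiles S.p.A.
Chain via Silverbay Media Ltd → Northgate Trust → Ridgefield Industries Corp. (R2): 49% × 56% × 93% × 11% = 2.807112% of Slate Textiles S.p.A.
Aggregating (R3): 15.708% + 2.807112% = 18.515112%.

18.515112%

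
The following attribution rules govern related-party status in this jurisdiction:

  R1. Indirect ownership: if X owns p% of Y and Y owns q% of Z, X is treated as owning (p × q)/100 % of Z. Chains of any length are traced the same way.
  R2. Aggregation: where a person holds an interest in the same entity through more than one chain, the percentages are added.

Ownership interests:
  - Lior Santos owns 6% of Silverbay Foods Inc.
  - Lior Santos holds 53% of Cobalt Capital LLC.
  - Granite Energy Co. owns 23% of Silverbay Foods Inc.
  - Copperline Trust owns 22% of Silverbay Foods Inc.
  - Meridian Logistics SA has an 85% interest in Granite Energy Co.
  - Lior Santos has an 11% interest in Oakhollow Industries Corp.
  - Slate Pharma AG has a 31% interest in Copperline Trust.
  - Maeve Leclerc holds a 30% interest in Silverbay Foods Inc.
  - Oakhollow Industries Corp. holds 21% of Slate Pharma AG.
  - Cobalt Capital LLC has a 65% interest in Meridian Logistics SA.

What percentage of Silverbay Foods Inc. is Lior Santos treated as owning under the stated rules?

12.892517%

Chain via Oakhollow Industries Corp. → Slate Pharma AG → Copperline Trust (R1): 11% × 21% × 31% × 22% = 0.157542% of Silverbay Foods Inc.
Chain via Cobalt Capital LLC → Meridian Logistics SA → Granite Energy Co. (R1): 53% × 65% × 85% × 23% = 6.734975% of Silverbay Foods Inc.
Direct interest in Silverbay Foods Inc: 6%.
Aggregating (R2): 0.157542% + 6.734975% + 6% = 12.892517%.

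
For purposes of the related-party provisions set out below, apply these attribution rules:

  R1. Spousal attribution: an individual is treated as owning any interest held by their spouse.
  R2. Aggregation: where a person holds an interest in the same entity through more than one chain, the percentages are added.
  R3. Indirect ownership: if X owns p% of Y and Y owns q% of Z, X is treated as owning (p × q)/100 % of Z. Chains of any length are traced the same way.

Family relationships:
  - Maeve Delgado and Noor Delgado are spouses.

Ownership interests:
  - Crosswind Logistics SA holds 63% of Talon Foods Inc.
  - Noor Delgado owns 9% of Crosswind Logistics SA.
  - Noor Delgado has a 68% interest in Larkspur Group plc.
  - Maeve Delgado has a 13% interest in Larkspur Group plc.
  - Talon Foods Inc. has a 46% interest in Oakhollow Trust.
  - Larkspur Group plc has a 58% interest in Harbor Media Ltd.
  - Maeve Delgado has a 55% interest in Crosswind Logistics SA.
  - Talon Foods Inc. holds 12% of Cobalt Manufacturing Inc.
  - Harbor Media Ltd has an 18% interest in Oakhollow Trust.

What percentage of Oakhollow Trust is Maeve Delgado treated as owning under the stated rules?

27.0036%

By spousal attribution (R1), Maeve Delgado is treated as also owning Noor Delgado's interest in Crosswind Logistics SA, giving 55% + 9% = 64%.
By spousal attribution (R1), Maeve Delgado is treated as also owning Noor Delgado's interest in Larkspur Group plc, giving 13% + 68% = 81%.
Chain via Crosswind Logistics SA → Talon Foods Inc. (R3): 64% × 63% × 46% = 18.5472% of Oakhollow Trust.
Chain via Larkspur Group plc → Harbor Media Ltd (R3): 81% × 58% × 18% = 8.4564% of Oakhollow Trust.
Aggregating (R2): 18.5472% + 8.4564% = 27.0036%.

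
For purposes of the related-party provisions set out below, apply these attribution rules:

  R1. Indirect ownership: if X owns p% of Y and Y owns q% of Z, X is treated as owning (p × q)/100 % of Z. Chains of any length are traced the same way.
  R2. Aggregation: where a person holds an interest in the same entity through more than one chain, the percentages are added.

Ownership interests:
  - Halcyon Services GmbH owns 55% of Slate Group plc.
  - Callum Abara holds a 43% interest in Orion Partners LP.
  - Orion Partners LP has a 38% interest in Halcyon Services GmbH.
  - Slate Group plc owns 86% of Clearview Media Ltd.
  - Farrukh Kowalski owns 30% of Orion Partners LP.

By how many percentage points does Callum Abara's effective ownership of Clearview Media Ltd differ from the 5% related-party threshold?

2.72882

Chain via Orion Partners LP → Halcyon Services GmbH → Slate Group plc (R1): 43% × 38% × 55% × 86% = 7.72882% of Clearview Media Ltd.
7.72882% exceeds the 5% threshold by 2.72882 percentage points.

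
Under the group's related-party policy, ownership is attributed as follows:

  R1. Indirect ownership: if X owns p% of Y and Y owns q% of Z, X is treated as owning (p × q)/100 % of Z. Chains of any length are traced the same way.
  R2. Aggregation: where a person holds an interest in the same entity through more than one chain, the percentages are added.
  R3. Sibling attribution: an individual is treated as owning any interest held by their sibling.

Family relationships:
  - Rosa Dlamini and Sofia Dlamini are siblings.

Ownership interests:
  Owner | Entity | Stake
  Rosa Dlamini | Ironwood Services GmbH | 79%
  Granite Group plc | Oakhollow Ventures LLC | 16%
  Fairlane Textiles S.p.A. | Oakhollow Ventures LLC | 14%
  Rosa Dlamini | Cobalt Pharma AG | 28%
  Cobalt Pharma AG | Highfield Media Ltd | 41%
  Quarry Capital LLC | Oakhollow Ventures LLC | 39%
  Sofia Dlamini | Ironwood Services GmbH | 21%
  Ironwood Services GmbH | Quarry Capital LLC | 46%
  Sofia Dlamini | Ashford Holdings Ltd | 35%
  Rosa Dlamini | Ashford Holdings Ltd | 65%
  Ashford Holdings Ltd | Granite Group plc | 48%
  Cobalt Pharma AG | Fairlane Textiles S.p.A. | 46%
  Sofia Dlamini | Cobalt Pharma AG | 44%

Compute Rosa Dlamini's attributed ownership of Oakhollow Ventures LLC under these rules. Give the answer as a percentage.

By sibling attribution (R3), Rosa Dlamini is treated as also owning Sofia Dlamini's interest in Ironwood Services GmbH, giving 79% + 21% = 100%.
By sibling attribution (R3), Rosa Dlamini is treated as also owning Sofia Dlamini's interest in Cobalt Pharma AG, giving 28% + 44% = 72%.
By sibling attribution (R3), Rosa Dlamini is treated as also owning Sofia Dlamini's interest in Ashford Holdings Ltd, giving 65% + 35% = 100%.
Chain via Ironwood Services GmbH → Quarry Capital LLC (R1): 100% × 46% × 39% = 17.94% of Oakhollow Ventures LLC.
Chain via Cobalt Pharma AG → Fairlane Textiles S.p.A. (R1): 72% × 46% × 14% = 4.6368% of Oakhollow Ventures LLC.
Chain via Ashford Holdings Ltd → Granite Group plc (R1): 100% × 48% × 16% = 7.68% of Oakhollow Ventures LLC.
Aggregating (R2): 17.94% + 4.6368% + 7.68% = 30.2568%.

30.2568%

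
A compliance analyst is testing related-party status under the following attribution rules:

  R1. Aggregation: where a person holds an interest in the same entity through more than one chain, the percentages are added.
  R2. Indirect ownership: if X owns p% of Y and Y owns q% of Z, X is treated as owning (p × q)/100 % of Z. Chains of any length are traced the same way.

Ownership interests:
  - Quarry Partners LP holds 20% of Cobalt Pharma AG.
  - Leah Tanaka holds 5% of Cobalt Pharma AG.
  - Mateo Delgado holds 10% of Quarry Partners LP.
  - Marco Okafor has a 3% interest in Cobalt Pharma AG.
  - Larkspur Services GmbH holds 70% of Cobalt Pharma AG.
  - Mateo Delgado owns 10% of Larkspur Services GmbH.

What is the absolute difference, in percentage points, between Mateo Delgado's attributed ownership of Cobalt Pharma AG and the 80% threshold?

71

Chain via Quarry Partners LP (R2): 10% × 20% = 2% of Cobalt Pharma AG.
Chain via Larkspur Services GmbH (R2): 10% × 70% = 7% of Cobalt Pharma AG.
Aggregating (R1): 2% + 7% = 9%.
9% falls short of the 80% threshold by 71 percentage points.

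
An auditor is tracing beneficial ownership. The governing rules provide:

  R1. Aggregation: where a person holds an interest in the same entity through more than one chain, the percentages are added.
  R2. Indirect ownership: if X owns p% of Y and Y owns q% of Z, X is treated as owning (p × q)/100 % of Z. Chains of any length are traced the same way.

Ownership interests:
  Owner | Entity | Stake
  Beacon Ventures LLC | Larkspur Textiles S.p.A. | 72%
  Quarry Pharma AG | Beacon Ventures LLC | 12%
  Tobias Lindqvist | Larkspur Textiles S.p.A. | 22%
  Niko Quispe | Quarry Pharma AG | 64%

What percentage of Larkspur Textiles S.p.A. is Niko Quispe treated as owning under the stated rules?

Chain via Quarry Pharma AG → Beacon Ventures LLC (R2): 64% × 12% × 72% = 5.5296% of Larkspur Textiles S.p.A.

5.5296%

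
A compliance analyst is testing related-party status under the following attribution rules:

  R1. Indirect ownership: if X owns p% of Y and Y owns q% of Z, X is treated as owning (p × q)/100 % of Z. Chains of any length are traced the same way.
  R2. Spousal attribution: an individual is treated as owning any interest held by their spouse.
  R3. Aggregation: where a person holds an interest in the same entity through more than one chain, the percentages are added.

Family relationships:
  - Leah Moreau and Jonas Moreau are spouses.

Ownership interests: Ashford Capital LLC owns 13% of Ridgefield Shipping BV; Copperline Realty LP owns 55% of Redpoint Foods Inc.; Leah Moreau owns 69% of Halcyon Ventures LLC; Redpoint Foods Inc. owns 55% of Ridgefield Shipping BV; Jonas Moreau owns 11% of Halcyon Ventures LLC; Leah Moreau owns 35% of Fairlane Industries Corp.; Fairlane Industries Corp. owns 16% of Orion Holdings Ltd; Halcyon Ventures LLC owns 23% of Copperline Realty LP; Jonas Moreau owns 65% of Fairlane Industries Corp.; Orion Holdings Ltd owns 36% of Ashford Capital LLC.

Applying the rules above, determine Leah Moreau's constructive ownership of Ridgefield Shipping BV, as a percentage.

By spousal attribution (R2), Leah Moreau is treated as also owning Jonas Moreau's interest in Halcyon Ventures LLC, giving 69% + 11% = 80%.
By spousal attribution (R2), Leah Moreau is treated as also owning Jonas Moreau's interest in Fairlane Industries Corp, giving 35% + 65% = 100%.
Chain via Halcyon Ventures LLC → Copperline Realty LP → Redpoint Foods Inc. (R1): 80% × 23% × 55% × 55% = 5.566% of Ridgefield Shipping BV.
Chain via Fairlane Industries Corp. → Orion Holdings Ltd → Ashford Capital LLC (R1): 100% × 16% × 36% × 13% = 0.7488% of Ridgefield Shipping BV.
Aggregating (R3): 5.566% + 0.7488% = 6.3148%.

6.3148%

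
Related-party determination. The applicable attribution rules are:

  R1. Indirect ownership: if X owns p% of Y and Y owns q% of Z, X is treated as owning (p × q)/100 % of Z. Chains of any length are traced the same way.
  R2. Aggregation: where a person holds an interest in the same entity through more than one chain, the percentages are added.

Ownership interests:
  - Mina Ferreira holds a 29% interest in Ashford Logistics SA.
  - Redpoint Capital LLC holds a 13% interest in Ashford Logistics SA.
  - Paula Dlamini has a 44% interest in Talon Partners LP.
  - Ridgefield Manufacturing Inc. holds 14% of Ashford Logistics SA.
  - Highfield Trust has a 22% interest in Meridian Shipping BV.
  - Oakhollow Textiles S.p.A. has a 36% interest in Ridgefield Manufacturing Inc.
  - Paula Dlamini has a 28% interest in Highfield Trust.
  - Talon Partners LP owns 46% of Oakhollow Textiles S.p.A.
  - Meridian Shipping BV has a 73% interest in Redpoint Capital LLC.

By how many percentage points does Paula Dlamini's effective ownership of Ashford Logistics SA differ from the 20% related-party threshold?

18.39532

Chain via Talon Partners LP → Oakhollow Textiles S.p.A. → Ridgefield Manufacturing Inc. (R1): 44% × 46% × 36% × 14% = 1.020096% of Ashford Logistics SA.
Chain via Highfield Trust → Meridian Shipping BV → Redpoint Capital LLC (R1): 28% × 22% × 73% × 13% = 0.584584% of Ashford Logistics SA.
Aggregating (R2): 1.020096% + 0.584584% = 1.60468%.
1.60468% falls short of the 20% threshold by 18.39532 percentage points.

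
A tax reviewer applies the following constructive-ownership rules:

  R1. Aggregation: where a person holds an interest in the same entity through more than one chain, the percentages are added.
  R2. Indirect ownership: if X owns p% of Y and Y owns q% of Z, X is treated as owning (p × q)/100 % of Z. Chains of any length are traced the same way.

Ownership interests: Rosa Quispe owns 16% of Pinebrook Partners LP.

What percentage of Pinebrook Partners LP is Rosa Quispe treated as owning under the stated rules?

16%

Direct interest in Pinebrook Partners LP: 16%.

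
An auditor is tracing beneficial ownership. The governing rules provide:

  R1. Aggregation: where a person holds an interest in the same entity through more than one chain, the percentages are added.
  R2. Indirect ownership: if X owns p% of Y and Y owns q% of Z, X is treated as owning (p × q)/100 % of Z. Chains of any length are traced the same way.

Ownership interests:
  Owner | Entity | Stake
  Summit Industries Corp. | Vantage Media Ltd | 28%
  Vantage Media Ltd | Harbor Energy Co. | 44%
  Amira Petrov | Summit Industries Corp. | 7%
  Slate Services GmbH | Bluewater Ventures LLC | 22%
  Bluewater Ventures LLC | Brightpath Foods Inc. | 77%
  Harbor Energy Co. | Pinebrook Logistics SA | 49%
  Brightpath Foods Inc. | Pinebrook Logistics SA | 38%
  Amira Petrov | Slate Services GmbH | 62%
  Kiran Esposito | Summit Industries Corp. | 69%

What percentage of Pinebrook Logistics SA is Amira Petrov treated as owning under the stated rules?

Chain via Slate Services GmbH → Bluewater Ventures LLC → Brightpath Foods Inc. (R2): 62% × 22% × 77% × 38% = 3.991064% of Pinebrook Logistics SA.
Chain via Summit Industries Corp. → Vantage Media Ltd → Harbor Energy Co. (R2): 7% × 28% × 44% × 49% = 0.422576% of Pinebrook Logistics SA.
Aggregating (R1): 3.991064% + 0.422576% = 4.41364%.

4.41364%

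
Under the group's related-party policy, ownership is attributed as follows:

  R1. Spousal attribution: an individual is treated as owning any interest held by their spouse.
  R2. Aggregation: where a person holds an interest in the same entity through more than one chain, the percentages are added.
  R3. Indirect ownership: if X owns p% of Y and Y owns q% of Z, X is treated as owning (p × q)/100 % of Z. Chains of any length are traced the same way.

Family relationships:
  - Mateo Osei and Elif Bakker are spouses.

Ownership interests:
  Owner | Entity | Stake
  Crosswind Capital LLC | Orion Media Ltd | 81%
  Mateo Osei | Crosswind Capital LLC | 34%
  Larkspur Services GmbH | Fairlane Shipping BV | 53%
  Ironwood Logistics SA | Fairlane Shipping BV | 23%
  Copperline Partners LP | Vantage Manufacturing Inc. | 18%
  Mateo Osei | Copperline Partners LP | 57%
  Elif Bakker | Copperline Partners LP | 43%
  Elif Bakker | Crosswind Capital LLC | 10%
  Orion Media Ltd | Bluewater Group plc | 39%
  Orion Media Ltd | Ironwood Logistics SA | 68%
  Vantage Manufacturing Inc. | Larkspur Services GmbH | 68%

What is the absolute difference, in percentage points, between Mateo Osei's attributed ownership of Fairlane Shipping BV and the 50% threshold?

37.938704

By spousal attribution (R1), Mateo Osei is treated as also owning Elif Bakker's interest in Crosswind Capital LLC, giving 34% + 10% = 44%.
By spousal attribution (R1), Mateo Osei is treated as also owning Elif Bakker's interest in Copperline Partners LP, giving 57% + 43% = 100%.
Chain via Crosswind Capital LLC → Orion Media Ltd → Ironwood Logistics SA (R3): 44% × 81% × 68% × 23% = 5.574096% of Fairlane Shipping BV.
Chain via Copperline Partners LP → Vantage Manufacturing Inc. → Larkspur Services GmbH (R3): 100% × 18% × 68% × 53% = 6.4872% of Fairlane Shipping BV.
Aggregating (R2): 5.574096% + 6.4872% = 12.061296%.
12.061296% falls short of the 50% threshold by 37.938704 percentage points.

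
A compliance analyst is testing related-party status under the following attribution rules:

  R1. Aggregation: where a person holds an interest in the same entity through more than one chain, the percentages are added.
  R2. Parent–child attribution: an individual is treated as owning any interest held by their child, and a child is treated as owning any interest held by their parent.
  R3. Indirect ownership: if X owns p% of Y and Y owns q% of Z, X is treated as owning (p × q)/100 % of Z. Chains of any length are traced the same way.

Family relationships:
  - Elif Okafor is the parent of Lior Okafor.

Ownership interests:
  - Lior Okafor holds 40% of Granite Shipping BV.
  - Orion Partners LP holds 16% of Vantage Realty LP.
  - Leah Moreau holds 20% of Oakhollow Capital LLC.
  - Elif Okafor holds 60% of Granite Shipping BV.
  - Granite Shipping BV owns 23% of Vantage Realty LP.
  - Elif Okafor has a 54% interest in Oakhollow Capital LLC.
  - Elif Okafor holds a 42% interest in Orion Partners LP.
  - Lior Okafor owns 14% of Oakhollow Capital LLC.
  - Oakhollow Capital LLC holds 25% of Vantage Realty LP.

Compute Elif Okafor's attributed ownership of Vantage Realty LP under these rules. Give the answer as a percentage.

46.72%

By parent–child attribution (R2), Elif Okafor is treated as also owning Lior Okafor's interest in Oakhollow Capital LLC, giving 54% + 14% = 68%.
By parent–child attribution (R2), Elif Okafor is treated as also owning Lior Okafor's interest in Granite Shipping BV, giving 60% + 40% = 100%.
Chain via Oakhollow Capital LLC (R3): 68% × 25% = 17% of Vantage Realty LP.
Chain via Orion Partners LP (R3): 42% × 16% = 6.72% of Vantage Realty LP.
Chain via Granite Shipping BV (R3): 100% × 23% = 23% of Vantage Realty LP.
Aggregating (R1): 17% + 6.72% + 23% = 46.72%.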